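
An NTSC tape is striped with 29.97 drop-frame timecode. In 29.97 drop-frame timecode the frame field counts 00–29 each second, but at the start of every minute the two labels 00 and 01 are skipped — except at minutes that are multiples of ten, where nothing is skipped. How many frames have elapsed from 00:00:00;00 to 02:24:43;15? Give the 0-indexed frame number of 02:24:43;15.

260245

Complete 10-minute blocks: 14, each 17982 frames → 251748.
Remaining 4 whole minutes in the current block: 1800 + 3 × 1798 = 7194 frames.
Within the current minute: 43 × 30 + 15 − 2 = 1303 (labels ;00/;01 skipped at this minute). Total = 251748 + 7194 + 1303 = 260245.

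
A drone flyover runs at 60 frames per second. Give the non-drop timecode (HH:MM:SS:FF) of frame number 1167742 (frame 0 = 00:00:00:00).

1167742 ÷ 60 = 19462 full seconds, remainder 22 frames.
19462 s = 5 h 24 min 22 s.
Timecode: 05:24:22:22.

05:24:22:22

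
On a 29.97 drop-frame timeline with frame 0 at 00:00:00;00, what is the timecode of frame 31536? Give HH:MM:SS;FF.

Ten DF minutes hold 17982 frames, so frame 31536 lies in block 1 (frames 17982–35963) with 13554 frames into that block.
The block's first minute is 1800 frames and the rest 1798 each; 13554 frames reaches minute 7, so 1 × 18 + 7 × 2 = 32 labels have been skipped so far.
Adding those back, label number 31536 + 32 = 31568 at 30 labels/s is 1052 s + 8 f = 0 h 17 min 32 s frame 8, i.e. 00:17:32;08.

00:17:32;08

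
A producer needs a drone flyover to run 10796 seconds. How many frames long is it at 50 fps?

Frames = 10796 × 50 = 539800.

539800 frames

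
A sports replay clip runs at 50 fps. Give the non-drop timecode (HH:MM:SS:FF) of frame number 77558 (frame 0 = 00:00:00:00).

77558 ÷ 50 = 1551 full seconds, remainder 8 frames.
1551 s = 0 h 25 min 51 s.
Timecode: 00:25:51:08.

00:25:51:08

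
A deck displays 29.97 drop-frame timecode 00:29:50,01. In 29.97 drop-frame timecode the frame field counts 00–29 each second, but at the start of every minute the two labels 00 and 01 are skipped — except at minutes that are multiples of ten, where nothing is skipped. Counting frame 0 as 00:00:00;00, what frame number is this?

53647

As if non-drop at 30 labels/s: (0 × 3600 + 29 × 60 + 50) × 30 + 1 = 53701.
Minute boundaries passed: 29; those not divisible by 10: 29 − 2 = 27; dropped labels = 2 × 27 = 54.
Actual frame index = 53701 − 54 = 53647.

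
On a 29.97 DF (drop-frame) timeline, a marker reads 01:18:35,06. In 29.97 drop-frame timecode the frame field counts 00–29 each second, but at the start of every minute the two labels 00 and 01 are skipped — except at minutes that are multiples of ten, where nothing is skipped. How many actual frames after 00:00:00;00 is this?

141314

Complete 10-minute blocks: 7, each 17982 frames → 125874.
Remaining 8 whole minutes in the current block: 1800 + 7 × 1798 = 14386 frames.
Within the current minute: 35 × 30 + 6 − 2 = 1054 (labels ;00/;01 skipped at this minute). Total = 125874 + 14386 + 1054 = 141314.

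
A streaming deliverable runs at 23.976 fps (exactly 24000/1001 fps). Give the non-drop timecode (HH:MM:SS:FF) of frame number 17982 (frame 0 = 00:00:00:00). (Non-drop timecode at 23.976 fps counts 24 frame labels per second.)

17982 ÷ 24 = 749 full seconds, remainder 6 frames.
749 s = 0 h 12 min 29 s.
Timecode: 00:12:29:06.

00:12:29:06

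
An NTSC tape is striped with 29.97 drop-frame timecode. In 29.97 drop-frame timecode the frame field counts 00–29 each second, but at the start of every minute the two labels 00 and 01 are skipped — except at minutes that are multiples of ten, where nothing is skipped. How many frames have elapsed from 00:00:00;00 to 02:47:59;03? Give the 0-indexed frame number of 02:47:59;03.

302071

Complete 10-minute blocks: 16, each 17982 frames → 287712.
Remaining 7 whole minutes in the current block: 1800 + 6 × 1798 = 12588 frames.
Within the current minute: 59 × 30 + 3 − 2 = 1771 (labels ;00/;01 skipped at this minute). Total = 287712 + 12588 + 1771 = 302071.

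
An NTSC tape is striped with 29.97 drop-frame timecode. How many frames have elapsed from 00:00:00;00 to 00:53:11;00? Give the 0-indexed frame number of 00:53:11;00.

95634

Complete 10-minute blocks: 5, each 17982 frames → 89910.
Remaining 3 whole minutes in the current block: 1800 + 2 × 1798 = 5396 frames.
Within the current minute: 11 × 30 + 0 − 2 = 328 (labels ;00/;01 skipped at this minute). Total = 89910 + 5396 + 328 = 95634.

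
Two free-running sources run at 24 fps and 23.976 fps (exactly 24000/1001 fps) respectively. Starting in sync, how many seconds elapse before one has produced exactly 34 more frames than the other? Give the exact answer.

17017/12 seconds

The gap grows by |24000/1001 − 24| = 24/1001 frames per second.
Time for a 34-frame gap: 34 ÷ (24/1001) = 17017/12 s.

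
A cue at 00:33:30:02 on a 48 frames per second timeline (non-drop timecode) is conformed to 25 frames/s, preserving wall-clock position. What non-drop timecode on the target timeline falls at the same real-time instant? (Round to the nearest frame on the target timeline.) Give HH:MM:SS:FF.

Source frame index: (0×3600 + 33×60 + 30) × 48 + 2 = 96482.
Real time: 96482 / (48) = 48241/24 s.
Target frame: (48241/24) × (25) = 1206025/24 ≈ 50251.042 → 50251.
At 25 labels/s: frame 50251 → 00:33:30:01.

00:33:30:01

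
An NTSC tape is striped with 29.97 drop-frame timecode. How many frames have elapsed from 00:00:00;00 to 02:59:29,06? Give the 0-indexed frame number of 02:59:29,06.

322752

Complete 10-minute blocks: 17, each 17982 frames → 305694.
Remaining 9 whole minutes in the current block: 1800 + 8 × 1798 = 16184 frames.
Within the current minute: 29 × 30 + 6 − 2 = 874 (labels ;00/;01 skipped at this minute). Total = 305694 + 16184 + 874 = 322752.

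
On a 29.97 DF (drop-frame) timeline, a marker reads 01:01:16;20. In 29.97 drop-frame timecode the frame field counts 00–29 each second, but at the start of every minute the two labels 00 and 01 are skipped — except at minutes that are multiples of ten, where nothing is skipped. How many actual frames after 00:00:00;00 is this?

As if non-drop at 30 labels/s: (1 × 3600 + 1 × 60 + 16) × 30 + 20 = 110300.
Minute boundaries passed: 61; those not divisible by 10: 61 − 6 = 55; dropped labels = 2 × 55 = 110.
Actual frame index = 110300 − 110 = 110190.

110190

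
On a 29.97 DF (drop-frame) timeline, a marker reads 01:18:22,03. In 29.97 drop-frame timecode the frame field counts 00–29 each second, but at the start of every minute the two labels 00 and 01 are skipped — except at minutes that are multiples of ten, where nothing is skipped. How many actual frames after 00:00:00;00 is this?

Complete 10-minute blocks: 7, each 17982 frames → 125874.
Remaining 8 whole minutes in the current block: 1800 + 7 × 1798 = 14386 frames.
Within the current minute: 22 × 30 + 3 − 2 = 661 (labels ;00/;01 skipped at this minute). Total = 125874 + 14386 + 661 = 140921.

140921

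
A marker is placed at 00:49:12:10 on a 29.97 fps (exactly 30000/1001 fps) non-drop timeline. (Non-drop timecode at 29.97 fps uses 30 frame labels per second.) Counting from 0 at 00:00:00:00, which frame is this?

Total seconds to the label: (0 × 3600 + 49 × 60 + 12) = 2952.
Frame index = 2952 × 30 + 10 = 88570.

88570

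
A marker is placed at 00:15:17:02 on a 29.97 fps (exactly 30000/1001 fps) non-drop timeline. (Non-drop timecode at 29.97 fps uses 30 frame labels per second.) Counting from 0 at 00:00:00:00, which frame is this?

27512

Total seconds to the label: (0 × 3600 + 15 × 60 + 17) = 917.
Frame index = 917 × 30 + 2 = 27512.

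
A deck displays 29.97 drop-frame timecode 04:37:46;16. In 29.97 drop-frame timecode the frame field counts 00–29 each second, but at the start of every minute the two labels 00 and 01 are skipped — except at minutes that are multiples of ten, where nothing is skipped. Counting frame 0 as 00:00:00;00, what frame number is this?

499496

Complete 10-minute blocks: 27, each 17982 frames → 485514.
Remaining 7 whole minutes in the current block: 1800 + 6 × 1798 = 12588 frames.
Within the current minute: 46 × 30 + 16 − 2 = 1394 (labels ;00/;01 skipped at this minute). Total = 485514 + 12588 + 1394 = 499496.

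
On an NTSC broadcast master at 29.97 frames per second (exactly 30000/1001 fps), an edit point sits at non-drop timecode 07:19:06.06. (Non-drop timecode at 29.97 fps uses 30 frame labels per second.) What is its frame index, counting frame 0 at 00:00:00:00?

790386

Total seconds to the label: (7 × 3600 + 19 × 60 + 6) = 26346.
Frame index = 26346 × 30 + 6 = 790386.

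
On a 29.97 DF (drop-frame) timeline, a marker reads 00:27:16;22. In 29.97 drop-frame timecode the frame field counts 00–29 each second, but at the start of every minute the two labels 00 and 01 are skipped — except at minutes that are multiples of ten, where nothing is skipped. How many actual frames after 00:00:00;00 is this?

Complete 10-minute blocks: 2, each 17982 frames → 35964.
Remaining 7 whole minutes in the current block: 1800 + 6 × 1798 = 12588 frames.
Within the current minute: 16 × 30 + 22 − 2 = 500 (labels ;00/;01 skipped at this minute). Total = 35964 + 12588 + 500 = 49052.

49052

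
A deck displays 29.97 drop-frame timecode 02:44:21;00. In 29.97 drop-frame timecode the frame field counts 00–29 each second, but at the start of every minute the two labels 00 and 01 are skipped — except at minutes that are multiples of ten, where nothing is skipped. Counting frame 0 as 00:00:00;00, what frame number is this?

Complete 10-minute blocks: 16, each 17982 frames → 287712.
Remaining 4 whole minutes in the current block: 1800 + 3 × 1798 = 7194 frames.
Within the current minute: 21 × 30 + 0 − 2 = 628 (labels ;00/;01 skipped at this minute). Total = 287712 + 7194 + 628 = 295534.

295534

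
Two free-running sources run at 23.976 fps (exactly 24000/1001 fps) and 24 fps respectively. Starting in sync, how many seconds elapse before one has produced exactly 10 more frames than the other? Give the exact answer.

5005/12 seconds

The gap grows by |24 − 24000/1001| = 24/1001 frames per second.
Time for a 10-frame gap: 10 ÷ (24/1001) = 5005/12 s.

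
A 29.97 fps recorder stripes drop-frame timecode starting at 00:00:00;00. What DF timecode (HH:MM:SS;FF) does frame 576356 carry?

Ten DF minutes hold 17982 frames, so frame 576356 lies in block 32 (frames 575424–593405) with 932 frames into that block.
The block's first minute is 1800 frames and the rest 1798 each; 932 frames reaches minute 0, so 32 × 18 + 0 × 2 = 576 labels have been skipped so far.
Adding those back, label number 576356 + 576 = 576932 at 30 labels/s is 19231 s + 2 f = 5 h 20 min 31 s frame 2, i.e. 05:20:31;02.

05:20:31;02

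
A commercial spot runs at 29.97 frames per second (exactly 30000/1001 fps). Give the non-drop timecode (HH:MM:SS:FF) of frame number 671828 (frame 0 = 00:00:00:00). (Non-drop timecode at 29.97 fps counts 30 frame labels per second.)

06:13:14:08

671828 ÷ 30 = 22394 full seconds, remainder 8 frames.
22394 s = 6 h 13 min 14 s.
Timecode: 06:13:14:08.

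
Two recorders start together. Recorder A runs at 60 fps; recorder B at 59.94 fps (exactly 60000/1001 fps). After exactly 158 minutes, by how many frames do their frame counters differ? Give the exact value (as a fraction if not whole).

568800/1001 frames

158 min = 9480 s.
A emits 60 × 9480 = 568800 frames; B emits 60000/1001 × 9480 = 568800000/1001.
Difference = 568800/1001 frames (≈ 568.2318); B is behind A.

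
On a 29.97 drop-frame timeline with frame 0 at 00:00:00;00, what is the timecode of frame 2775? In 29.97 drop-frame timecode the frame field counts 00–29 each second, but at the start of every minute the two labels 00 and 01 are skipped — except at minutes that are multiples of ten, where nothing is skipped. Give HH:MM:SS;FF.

00:01:32;17

Ten DF minutes hold 17982 frames, so frame 2775 lies in block 0 (frames 0–17981) with 2775 frames into that block.
The block's first minute is 1800 frames and the rest 1798 each; 2775 frames reaches minute 1, so 0 × 18 + 1 × 2 = 2 labels have been skipped so far.
Adding those back, label number 2775 + 2 = 2777 at 30 labels/s is 92 s + 17 f = 0 h 1 min 32 s frame 17, i.e. 00:01:32;17.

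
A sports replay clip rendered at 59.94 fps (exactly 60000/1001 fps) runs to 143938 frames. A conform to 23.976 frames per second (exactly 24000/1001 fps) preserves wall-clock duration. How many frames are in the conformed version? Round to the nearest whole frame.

57575 frames

Frames at target rate = 143938 × (24000/1001) / (60000/1001) = 287876/5 ≈ 57575.200.
Nearest whole frame: 57575.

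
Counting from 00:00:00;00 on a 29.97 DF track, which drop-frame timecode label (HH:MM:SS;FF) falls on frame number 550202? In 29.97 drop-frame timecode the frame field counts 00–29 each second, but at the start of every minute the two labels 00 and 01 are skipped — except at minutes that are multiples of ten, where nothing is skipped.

05:05:58;12

Ten DF minutes hold 17982 frames, so frame 550202 lies in block 30 (frames 539460–557441) with 10742 frames into that block.
The block's first minute is 1800 frames and the rest 1798 each; 10742 frames reaches minute 5, so 30 × 18 + 5 × 2 = 550 labels have been skipped so far.
Adding those back, label number 550202 + 550 = 550752 at 30 labels/s is 18358 s + 12 f = 5 h 5 min 58 s frame 12, i.e. 05:05:58;12.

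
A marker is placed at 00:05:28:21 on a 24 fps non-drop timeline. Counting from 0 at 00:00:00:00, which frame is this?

Total seconds to the label: (0 × 3600 + 5 × 60 + 28) = 328.
Frame index = 328 × 24 + 21 = 7893.

7893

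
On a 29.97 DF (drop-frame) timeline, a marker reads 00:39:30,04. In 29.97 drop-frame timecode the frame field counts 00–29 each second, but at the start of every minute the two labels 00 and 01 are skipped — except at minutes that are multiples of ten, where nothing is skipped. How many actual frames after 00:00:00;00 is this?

71032

Complete 10-minute blocks: 3, each 17982 frames → 53946.
Remaining 9 whole minutes in the current block: 1800 + 8 × 1798 = 16184 frames.
Within the current minute: 30 × 30 + 4 − 2 = 902 (labels ;00/;01 skipped at this minute). Total = 53946 + 16184 + 902 = 71032.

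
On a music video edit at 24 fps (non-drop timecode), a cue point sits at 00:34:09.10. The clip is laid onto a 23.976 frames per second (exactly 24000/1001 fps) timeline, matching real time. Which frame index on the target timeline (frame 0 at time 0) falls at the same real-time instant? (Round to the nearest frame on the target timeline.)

Source frame index: (0×3600 + 34×60 + 9) × 24 + 10 = 49186.
Real time: 49186 / (24) = 24593/12 s.
Target frame: (24593/12) × (24000/1001) = 49186000/1001 ≈ 49136.863 → 49137.

frame 49137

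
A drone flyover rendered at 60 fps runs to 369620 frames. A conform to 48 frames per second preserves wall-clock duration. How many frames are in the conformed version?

295696 frames

Target frames = source frames × (target rate / source rate) = 369620 × (48)/(60) = 369620 × 4/5 = 295696.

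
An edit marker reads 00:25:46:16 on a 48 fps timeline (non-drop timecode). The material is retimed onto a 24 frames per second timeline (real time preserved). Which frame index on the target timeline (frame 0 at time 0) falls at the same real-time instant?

Source frame index: (0×3600 + 25×60 + 46) × 48 + 16 = 74224.
Real time: 74224 / (48) = 4639/3 s.
Target frame: (4639/3) × (24) = 37112.

frame 37112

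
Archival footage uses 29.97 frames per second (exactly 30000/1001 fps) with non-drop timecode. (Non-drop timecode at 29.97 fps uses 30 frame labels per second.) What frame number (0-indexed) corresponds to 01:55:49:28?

Total seconds to the label: (1 × 3600 + 55 × 60 + 49) = 6949.
Frame index = 6949 × 30 + 28 = 208498.

frame 208498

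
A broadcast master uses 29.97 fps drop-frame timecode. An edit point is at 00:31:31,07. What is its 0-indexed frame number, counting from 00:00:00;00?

As if non-drop at 30 labels/s: (0 × 3600 + 31 × 60 + 31) × 30 + 7 = 56737.
Minute boundaries passed: 31; those not divisible by 10: 31 − 3 = 28; dropped labels = 2 × 28 = 56.
Actual frame index = 56737 − 56 = 56681.

56681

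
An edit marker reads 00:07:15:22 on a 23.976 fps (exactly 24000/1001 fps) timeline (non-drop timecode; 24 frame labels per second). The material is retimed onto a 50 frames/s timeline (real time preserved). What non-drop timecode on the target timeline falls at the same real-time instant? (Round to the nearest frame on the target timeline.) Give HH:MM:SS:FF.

Source frame index: (0×3600 + 7×60 + 15) × 24 + 22 = 10462.
Real time: 10462 / (24000/1001) = 5236231/12000 s.
Target frame: (5236231/12000) × (50) = 5236231/240 ≈ 21817.629 → 21818.
At 50 labels/s: frame 21818 → 00:07:16:18.

00:07:16:18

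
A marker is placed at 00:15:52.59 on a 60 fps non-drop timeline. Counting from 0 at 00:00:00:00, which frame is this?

frame 57179

Total seconds to the label: (0 × 3600 + 15 × 60 + 52) = 952.
Frame index = 952 × 60 + 59 = 57179.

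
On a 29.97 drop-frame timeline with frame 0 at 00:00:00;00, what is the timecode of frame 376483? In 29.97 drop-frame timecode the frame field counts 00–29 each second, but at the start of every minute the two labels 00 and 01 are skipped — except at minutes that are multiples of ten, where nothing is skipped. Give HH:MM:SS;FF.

Ten DF minutes hold 17982 frames, so frame 376483 lies in block 20 (frames 359640–377621) with 16843 frames into that block.
The block's first minute is 1800 frames and the rest 1798 each; 16843 frames reaches minute 9, so 20 × 18 + 9 × 2 = 378 labels have been skipped so far.
Adding those back, label number 376483 + 378 = 376861 at 30 labels/s is 12562 s + 1 f = 3 h 29 min 22 s frame 1, i.e. 03:29:22;01.

03:29:22;01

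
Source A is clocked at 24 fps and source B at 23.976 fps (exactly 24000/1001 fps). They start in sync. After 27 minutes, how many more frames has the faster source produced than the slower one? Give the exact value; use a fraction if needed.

38880/1001 frames

27 min = 1620 s.
A emits 24 × 1620 = 38880 frames; B emits 24000/1001 × 1620 = 38880000/1001.
Difference = 38880/1001 frames (≈ 38.8412); B is behind A.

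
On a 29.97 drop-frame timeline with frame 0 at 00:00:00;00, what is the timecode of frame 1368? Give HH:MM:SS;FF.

00:00:45;18

Ten DF minutes hold 17982 frames, so frame 1368 lies in block 0 (frames 0–17981) with 1368 frames into that block.
The block's first minute is 1800 frames and the rest 1798 each; 1368 frames reaches minute 0, so 0 × 18 + 0 × 2 = 0 labels have been skipped so far.
Adding those back, label number 1368 + 0 = 1368 at 30 labels/s is 45 s + 18 f = 0 h 0 min 45 s frame 18, i.e. 00:00:45;18.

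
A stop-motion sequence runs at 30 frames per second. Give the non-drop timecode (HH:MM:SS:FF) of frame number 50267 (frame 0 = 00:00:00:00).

50267 ÷ 30 = 1675 full seconds, remainder 17 frames.
1675 s = 0 h 27 min 55 s.
Timecode: 00:27:55:17.

00:27:55:17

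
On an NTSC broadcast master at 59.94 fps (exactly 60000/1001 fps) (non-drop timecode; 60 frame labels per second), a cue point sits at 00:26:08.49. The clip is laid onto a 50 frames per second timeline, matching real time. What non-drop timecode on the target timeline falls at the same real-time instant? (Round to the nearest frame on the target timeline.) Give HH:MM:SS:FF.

Source frame index: (0×3600 + 26×60 + 8) × 60 + 49 = 94129.
Real time: 94129 / (60000/1001) = 94223129/60000 s.
Target frame: (94223129/60000) × (50) = 94223129/1200 ≈ 78519.274 → 78519.
At 50 labels/s: frame 78519 → 00:26:10:19.

00:26:10:19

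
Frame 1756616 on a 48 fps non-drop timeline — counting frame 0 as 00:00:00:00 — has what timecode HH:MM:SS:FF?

10:09:56:08

1756616 ÷ 48 = 36596 full seconds, remainder 8 frames.
36596 s = 10 h 9 min 56 s.
Timecode: 10:09:56:08.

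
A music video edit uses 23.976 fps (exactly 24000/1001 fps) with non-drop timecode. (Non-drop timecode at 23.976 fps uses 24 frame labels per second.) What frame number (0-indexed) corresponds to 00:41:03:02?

59114

Total seconds to the label: (0 × 3600 + 41 × 60 + 3) = 2463.
Frame index = 2463 × 24 + 2 = 59114.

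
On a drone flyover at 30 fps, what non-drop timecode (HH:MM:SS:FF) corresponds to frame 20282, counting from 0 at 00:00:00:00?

00:11:16:02

20282 ÷ 30 = 676 full seconds, remainder 2 frames.
676 s = 0 h 11 min 16 s.
Timecode: 00:11:16:02.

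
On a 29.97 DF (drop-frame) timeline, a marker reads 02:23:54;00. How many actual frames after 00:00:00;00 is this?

Complete 10-minute blocks: 14, each 17982 frames → 251748.
Remaining 3 whole minutes in the current block: 1800 + 2 × 1798 = 5396 frames.
Within the current minute: 54 × 30 + 0 − 2 = 1618 (labels ;00/;01 skipped at this minute). Total = 251748 + 5396 + 1618 = 258762.

258762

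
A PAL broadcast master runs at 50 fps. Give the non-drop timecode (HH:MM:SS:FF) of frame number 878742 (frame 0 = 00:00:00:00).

878742 ÷ 50 = 17574 full seconds, remainder 42 frames.
17574 s = 4 h 52 min 54 s.
Timecode: 04:52:54:42.

04:52:54:42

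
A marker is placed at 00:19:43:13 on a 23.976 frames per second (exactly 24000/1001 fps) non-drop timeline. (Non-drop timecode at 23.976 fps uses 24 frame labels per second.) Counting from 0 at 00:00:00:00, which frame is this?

28405

Total seconds to the label: (0 × 3600 + 19 × 60 + 43) = 1183.
Frame index = 1183 × 24 + 13 = 28405.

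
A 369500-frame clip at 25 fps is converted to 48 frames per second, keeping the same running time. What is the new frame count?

709440 frames

Target frames = source frames × (target rate / source rate) = 369500 × (48)/(25) = 369500 × 48/25 = 709440.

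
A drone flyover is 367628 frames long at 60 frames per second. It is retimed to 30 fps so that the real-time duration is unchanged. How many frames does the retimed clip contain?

183814 frames

Target frames = source frames × (target rate / source rate) = 367628 × (30)/(60) = 367628 × 1/2 = 183814.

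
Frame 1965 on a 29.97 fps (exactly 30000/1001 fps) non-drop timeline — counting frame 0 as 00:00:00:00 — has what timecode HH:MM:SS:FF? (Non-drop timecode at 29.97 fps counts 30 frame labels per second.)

00:01:05:15

1965 ÷ 30 = 65 full seconds, remainder 15 frames.
65 s = 0 h 1 min 5 s.
Timecode: 00:01:05:15.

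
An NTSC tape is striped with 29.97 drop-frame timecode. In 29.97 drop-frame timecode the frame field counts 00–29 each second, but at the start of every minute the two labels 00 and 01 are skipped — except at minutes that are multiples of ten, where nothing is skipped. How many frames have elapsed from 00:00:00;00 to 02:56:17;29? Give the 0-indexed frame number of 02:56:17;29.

317021

As if non-drop at 30 labels/s: (2 × 3600 + 56 × 60 + 17) × 30 + 29 = 317339.
Minute boundaries passed: 176; those not divisible by 10: 176 − 17 = 159; dropped labels = 2 × 159 = 318.
Actual frame index = 317339 − 318 = 317021.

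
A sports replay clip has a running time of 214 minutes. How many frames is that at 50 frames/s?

642000 frames

214 min = 12840 s.
Frames = 12840 × 50 = 642000.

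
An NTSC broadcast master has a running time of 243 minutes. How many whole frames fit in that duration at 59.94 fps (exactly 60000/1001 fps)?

873926 frames

243 min = 14580 s.
Frames = 14580 × 60000/1001 = 874800000/1001 ≈ 873926.0739.
Complete frames: 873926.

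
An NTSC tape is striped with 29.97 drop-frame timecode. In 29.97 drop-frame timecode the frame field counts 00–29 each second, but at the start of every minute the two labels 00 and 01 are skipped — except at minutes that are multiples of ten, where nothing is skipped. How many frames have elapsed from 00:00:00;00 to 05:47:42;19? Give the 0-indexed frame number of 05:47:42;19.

625253

As if non-drop at 30 labels/s: (5 × 3600 + 47 × 60 + 42) × 30 + 19 = 625879.
Minute boundaries passed: 347; those not divisible by 10: 347 − 34 = 313; dropped labels = 2 × 313 = 626.
Actual frame index = 625879 − 626 = 625253.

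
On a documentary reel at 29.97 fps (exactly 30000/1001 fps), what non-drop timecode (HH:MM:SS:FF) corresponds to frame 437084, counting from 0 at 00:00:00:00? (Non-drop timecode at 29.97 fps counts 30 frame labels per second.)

04:02:49:14

437084 ÷ 30 = 14569 full seconds, remainder 14 frames.
14569 s = 4 h 2 min 49 s.
Timecode: 04:02:49:14.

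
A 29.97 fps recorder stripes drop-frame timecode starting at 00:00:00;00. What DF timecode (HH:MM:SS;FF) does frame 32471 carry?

00:18:03;15

Ten DF minutes hold 17982 frames, so frame 32471 lies in block 1 (frames 17982–35963) with 14489 frames into that block.
The block's first minute is 1800 frames and the rest 1798 each; 14489 frames reaches minute 8, so 1 × 18 + 8 × 2 = 34 labels have been skipped so far.
Adding those back, label number 32471 + 34 = 32505 at 30 labels/s is 1083 s + 15 f = 0 h 18 min 3 s frame 15, i.e. 00:18:03;15.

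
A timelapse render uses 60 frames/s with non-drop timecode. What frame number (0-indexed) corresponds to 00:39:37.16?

frame 142636

Total seconds to the label: (0 × 3600 + 39 × 60 + 37) = 2377.
Frame index = 2377 × 60 + 16 = 142636.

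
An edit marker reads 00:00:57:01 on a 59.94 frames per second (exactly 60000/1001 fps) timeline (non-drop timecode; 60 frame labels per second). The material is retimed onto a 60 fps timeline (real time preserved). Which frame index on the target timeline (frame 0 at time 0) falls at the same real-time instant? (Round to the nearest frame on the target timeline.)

frame 3424

Source frame index: (0×3600 + 0×60 + 57) × 60 + 1 = 3421.
Real time: 3421 / (60000/1001) = 3424421/60000 s.
Target frame: (3424421/60000) × (60) = 3424421/1000 ≈ 3424.421 → 3424.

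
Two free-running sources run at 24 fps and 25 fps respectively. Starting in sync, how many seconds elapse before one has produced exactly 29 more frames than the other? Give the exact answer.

29 seconds

The gap grows by |25 − 24| = 1 frame per second.
Time for a 29-frame gap: 29 ÷ (1) = 29 s.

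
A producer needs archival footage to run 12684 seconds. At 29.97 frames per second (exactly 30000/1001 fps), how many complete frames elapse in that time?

380139 frames

Frames = 12684 × 30000/1001 = 54360000/143 ≈ 380139.8601.
Complete frames: 380139.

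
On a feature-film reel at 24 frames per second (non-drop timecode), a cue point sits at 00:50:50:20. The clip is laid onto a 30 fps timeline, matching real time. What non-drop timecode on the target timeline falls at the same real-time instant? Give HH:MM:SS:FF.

Source frame index: (0×3600 + 50×60 + 50) × 24 + 20 = 73220.
Real time: 73220 / (24) = 18305/6 s.
Target frame: (18305/6) × (30) = 91525.
At 30 labels/s: frame 91525 → 00:50:50:25.

00:50:50:25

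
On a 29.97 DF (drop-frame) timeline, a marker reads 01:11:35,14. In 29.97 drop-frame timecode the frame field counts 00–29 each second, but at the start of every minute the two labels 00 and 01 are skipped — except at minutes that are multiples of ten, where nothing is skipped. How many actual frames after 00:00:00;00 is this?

As if non-drop at 30 labels/s: (1 × 3600 + 11 × 60 + 35) × 30 + 14 = 128864.
Minute boundaries passed: 71; those not divisible by 10: 71 − 7 = 64; dropped labels = 2 × 64 = 128.
Actual frame index = 128864 − 128 = 128736.

128736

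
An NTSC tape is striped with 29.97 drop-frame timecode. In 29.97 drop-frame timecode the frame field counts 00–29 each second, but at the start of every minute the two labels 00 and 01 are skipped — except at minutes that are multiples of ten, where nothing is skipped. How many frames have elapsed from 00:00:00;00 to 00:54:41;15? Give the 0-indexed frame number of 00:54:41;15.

Complete 10-minute blocks: 5, each 17982 frames → 89910.
Remaining 4 whole minutes in the current block: 1800 + 3 × 1798 = 7194 frames.
Within the current minute: 41 × 30 + 15 − 2 = 1243 (labels ;00/;01 skipped at this minute). Total = 89910 + 7194 + 1243 = 98347.

98347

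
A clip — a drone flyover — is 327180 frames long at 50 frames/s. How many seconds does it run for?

6543.6 seconds

Running time = 327180 / (50) = 6543.6 s.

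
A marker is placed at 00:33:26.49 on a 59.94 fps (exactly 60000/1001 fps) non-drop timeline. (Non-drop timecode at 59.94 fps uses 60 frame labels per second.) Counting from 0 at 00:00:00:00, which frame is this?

Total seconds to the label: (0 × 3600 + 33 × 60 + 26) = 2006.
Frame index = 2006 × 60 + 49 = 120409.

120409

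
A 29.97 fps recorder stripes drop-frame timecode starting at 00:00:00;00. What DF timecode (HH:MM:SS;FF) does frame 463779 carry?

04:17:54;23

Ten DF minutes hold 17982 frames, so frame 463779 lies in block 25 (frames 449550–467531) with 14229 frames into that block.
The block's first minute is 1800 frames and the rest 1798 each; 14229 frames reaches minute 7, so 25 × 18 + 7 × 2 = 464 labels have been skipped so far.
Adding those back, label number 463779 + 464 = 464243 at 30 labels/s is 15474 s + 23 f = 4 h 17 min 54 s frame 23, i.e. 04:17:54;23.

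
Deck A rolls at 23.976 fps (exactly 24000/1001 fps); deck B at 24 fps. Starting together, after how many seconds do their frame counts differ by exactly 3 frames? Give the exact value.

125.125 seconds

The gap grows by |24 − 24000/1001| = 24/1001 frames per second.
Time for a 3-frame gap: 3 ÷ (24/1001) = 125.125 s.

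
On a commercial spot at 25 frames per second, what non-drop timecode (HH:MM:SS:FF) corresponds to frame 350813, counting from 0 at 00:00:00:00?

350813 ÷ 25 = 14032 full seconds, remainder 13 frames.
14032 s = 3 h 53 min 52 s.
Timecode: 03:53:52:13.

03:53:52:13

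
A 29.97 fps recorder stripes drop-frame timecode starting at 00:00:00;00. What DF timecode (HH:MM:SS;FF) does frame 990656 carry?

09:10:54;26

Ten DF minutes hold 17982 frames, so frame 990656 lies in block 55 (frames 989010–1006991) with 1646 frames into that block.
The block's first minute is 1800 frames and the rest 1798 each; 1646 frames reaches minute 0, so 55 × 18 + 0 × 2 = 990 labels have been skipped so far.
Adding those back, label number 990656 + 990 = 991646 at 30 labels/s is 33054 s + 26 f = 9 h 10 min 54 s frame 26, i.e. 09:10:54;26.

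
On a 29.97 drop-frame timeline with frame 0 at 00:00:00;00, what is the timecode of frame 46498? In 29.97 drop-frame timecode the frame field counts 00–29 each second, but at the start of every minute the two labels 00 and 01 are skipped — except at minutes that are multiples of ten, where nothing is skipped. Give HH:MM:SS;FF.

Each 10-minute DF block holds 10 × 60 × 30 − 9 × 2 = 17982 frames. 46498 ÷ 17982 → 2 full blocks, remainder 10534.
Within the partial block the first minute is 1800 frames and each further minute 1798, so 5 further minute boundaries passed. Total skipped labels = 18 × 2 + 2 × 5 = 46.
Non-drop label index = 46498 + 46 = 46544; at 30 labels/s that is 00:25:51:14, i.e. DF 00:25:51;14.

00:25:51;14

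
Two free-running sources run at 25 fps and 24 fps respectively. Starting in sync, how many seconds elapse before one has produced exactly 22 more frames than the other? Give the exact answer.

22 seconds

The gap grows by |24 − 25| = 1 frame per second.
Time for a 22-frame gap: 22 ÷ (1) = 22 s.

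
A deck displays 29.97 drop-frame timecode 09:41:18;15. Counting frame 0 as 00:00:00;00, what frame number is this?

1045309

Complete 10-minute blocks: 58, each 17982 frames → 1042956.
Remaining 1 whole minute in the current block: 1800 + 0 × 1798 = 1800 frames.
Within the current minute: 18 × 30 + 15 − 2 = 553 (labels ;00/;01 skipped at this minute). Total = 1042956 + 1800 + 553 = 1045309.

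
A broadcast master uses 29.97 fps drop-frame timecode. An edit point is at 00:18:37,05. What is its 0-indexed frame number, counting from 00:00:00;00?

33481

As if non-drop at 30 labels/s: (0 × 3600 + 18 × 60 + 37) × 30 + 5 = 33515.
Minute boundaries passed: 18; those not divisible by 10: 18 − 1 = 17; dropped labels = 2 × 17 = 34.
Actual frame index = 33515 − 34 = 33481.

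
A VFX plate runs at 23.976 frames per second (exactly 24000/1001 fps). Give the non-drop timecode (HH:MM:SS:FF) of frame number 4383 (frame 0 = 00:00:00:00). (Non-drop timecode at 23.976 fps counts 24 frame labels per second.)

00:03:02:15

4383 ÷ 24 = 182 full seconds, remainder 15 frames.
182 s = 0 h 3 min 2 s.
Timecode: 00:03:02:15.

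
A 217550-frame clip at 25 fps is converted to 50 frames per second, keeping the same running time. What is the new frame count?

435100 frames

Target frames = source frames × (target rate / source rate) = 217550 × (50)/(25) = 217550 × 2 = 435100.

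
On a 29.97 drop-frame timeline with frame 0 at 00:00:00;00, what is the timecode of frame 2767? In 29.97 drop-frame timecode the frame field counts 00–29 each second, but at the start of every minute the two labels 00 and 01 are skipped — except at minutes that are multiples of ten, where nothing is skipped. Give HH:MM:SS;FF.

00:01:32;09

Ten DF minutes hold 17982 frames, so frame 2767 lies in block 0 (frames 0–17981) with 2767 frames into that block.
The block's first minute is 1800 frames and the rest 1798 each; 2767 frames reaches minute 1, so 0 × 18 + 1 × 2 = 2 labels have been skipped so far.
Adding those back, label number 2767 + 2 = 2769 at 30 labels/s is 92 s + 9 f = 0 h 1 min 32 s frame 9, i.e. 00:01:32;09.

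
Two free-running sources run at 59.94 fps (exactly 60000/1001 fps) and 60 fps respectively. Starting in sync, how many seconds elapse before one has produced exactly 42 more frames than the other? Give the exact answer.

The gap grows by |60 − 60000/1001| = 60/1001 frames per second.
Time for a 42-frame gap: 42 ÷ (60/1001) = 700.7 s.

700.7 seconds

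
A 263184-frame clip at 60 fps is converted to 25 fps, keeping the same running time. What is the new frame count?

109660 frames

Target frames = source frames × (target rate / source rate) = 263184 × (25)/(60) = 263184 × 5/12 = 109660.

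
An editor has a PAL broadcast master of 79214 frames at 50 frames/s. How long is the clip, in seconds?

Running time = 79214 / (50) = 1584.28 s.

1584.28 seconds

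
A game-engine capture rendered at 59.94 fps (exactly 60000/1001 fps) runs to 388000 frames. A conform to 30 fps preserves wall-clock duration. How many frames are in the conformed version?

194194 frames

Target frames = source frames × (target rate / source rate) = 388000 × (30)/(60000/1001) = 388000 × 1001/2000 = 194194.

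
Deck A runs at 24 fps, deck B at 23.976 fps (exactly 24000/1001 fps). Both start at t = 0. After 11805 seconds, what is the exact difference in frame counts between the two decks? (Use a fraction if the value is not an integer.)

A emits 24 × 11805 = 283320 frames; B emits 24000/1001 × 11805 = 283320000/1001.
Difference = 283320/1001 frames (≈ 283.0370); B is behind A.

283320/1001 frames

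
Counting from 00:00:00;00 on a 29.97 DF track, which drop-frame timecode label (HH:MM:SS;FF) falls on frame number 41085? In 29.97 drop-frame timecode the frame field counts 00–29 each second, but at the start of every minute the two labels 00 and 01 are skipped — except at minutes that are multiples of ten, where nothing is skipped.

00:22:50;25

Ten DF minutes hold 17982 frames, so frame 41085 lies in block 2 (frames 35964–53945) with 5121 frames into that block.
The block's first minute is 1800 frames and the rest 1798 each; 5121 frames reaches minute 2, so 2 × 18 + 2 × 2 = 40 labels have been skipped so far.
Adding those back, label number 41085 + 40 = 41125 at 30 labels/s is 1370 s + 25 f = 0 h 22 min 50 s frame 25, i.e. 00:22:50;25.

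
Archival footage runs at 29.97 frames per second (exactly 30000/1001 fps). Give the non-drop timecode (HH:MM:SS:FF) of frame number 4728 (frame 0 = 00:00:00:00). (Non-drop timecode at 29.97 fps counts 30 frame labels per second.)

00:02:37:18

4728 ÷ 30 = 157 full seconds, remainder 18 frames.
157 s = 0 h 2 min 37 s.
Timecode: 00:02:37:18.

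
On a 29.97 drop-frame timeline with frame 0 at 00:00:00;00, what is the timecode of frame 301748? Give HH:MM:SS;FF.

Each 10-minute DF block holds 10 × 60 × 30 − 9 × 2 = 17982 frames. 301748 ÷ 17982 → 16 full blocks, remainder 14036.
Within the partial block the first minute is 1800 frames and each further minute 1798, so 7 further minute boundaries passed. Total skipped labels = 18 × 16 + 2 × 7 = 302.
Non-drop label index = 301748 + 302 = 302050; at 30 labels/s that is 02:47:48:10, i.e. DF 02:47:48;10.

02:47:48;10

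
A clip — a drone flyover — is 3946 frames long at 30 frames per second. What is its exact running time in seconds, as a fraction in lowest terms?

1973/15 seconds

Running time = 3946 ÷ (30) = 3946 × 1/30 = 1973/15 s.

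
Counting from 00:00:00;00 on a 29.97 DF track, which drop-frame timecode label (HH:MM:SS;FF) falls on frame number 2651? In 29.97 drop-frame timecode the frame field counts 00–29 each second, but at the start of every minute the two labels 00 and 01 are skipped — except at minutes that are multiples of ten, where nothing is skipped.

00:01:28;13

Each 10-minute DF block holds 10 × 60 × 30 − 9 × 2 = 17982 frames. 2651 ÷ 17982 → 0 full blocks, remainder 2651.
Within the partial block the first minute is 1800 frames and each further minute 1798, so 1 further minute boundary passed. Total skipped labels = 18 × 0 + 2 × 1 = 2.
Non-drop label index = 2651 + 2 = 2653; at 30 labels/s that is 00:01:28:13, i.e. DF 00:01:28;13.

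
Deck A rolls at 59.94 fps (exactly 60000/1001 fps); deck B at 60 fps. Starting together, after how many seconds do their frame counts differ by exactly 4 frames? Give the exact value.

The gap grows by |60 − 60000/1001| = 60/1001 frames per second.
Time for a 4-frame gap: 4 ÷ (60/1001) = 1001/15 s.

1001/15 seconds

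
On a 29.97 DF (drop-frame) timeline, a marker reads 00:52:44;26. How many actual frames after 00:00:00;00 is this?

As if non-drop at 30 labels/s: (0 × 3600 + 52 × 60 + 44) × 30 + 26 = 94946.
Minute boundaries passed: 52; those not divisible by 10: 52 − 5 = 47; dropped labels = 2 × 47 = 94.
Actual frame index = 94946 − 94 = 94852.

94852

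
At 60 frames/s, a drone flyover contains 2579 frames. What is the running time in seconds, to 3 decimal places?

42.983 seconds

Running time = 2579 × 1/60 = 2579/60 s ≈ 42.983 s.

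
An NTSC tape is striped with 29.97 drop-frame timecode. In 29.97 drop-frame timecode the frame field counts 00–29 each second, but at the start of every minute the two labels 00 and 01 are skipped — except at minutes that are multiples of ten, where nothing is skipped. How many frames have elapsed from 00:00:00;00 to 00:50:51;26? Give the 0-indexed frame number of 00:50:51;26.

As if non-drop at 30 labels/s: (0 × 3600 + 50 × 60 + 51) × 30 + 26 = 91556.
Minute boundaries passed: 50; those not divisible by 10: 50 − 5 = 45; dropped labels = 2 × 45 = 90.
Actual frame index = 91556 − 90 = 91466.

91466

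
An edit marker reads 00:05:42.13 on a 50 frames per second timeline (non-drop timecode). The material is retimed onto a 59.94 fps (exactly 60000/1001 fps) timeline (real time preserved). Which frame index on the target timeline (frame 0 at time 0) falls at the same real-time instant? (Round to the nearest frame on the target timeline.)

Source frame index: (0×3600 + 5×60 + 42) × 50 + 13 = 17113.
Real time: 17113 / (50) = 17113/50 s.
Target frame: (17113/50) × (60000/1001) = 20535600/1001 ≈ 20515.085 → 20515.

frame 20515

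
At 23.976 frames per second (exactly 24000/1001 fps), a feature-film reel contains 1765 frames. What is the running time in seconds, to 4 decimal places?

Running time = 1765 × 1001/24000 = 353353/4800 s ≈ 73.6152 s.

73.6152 seconds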